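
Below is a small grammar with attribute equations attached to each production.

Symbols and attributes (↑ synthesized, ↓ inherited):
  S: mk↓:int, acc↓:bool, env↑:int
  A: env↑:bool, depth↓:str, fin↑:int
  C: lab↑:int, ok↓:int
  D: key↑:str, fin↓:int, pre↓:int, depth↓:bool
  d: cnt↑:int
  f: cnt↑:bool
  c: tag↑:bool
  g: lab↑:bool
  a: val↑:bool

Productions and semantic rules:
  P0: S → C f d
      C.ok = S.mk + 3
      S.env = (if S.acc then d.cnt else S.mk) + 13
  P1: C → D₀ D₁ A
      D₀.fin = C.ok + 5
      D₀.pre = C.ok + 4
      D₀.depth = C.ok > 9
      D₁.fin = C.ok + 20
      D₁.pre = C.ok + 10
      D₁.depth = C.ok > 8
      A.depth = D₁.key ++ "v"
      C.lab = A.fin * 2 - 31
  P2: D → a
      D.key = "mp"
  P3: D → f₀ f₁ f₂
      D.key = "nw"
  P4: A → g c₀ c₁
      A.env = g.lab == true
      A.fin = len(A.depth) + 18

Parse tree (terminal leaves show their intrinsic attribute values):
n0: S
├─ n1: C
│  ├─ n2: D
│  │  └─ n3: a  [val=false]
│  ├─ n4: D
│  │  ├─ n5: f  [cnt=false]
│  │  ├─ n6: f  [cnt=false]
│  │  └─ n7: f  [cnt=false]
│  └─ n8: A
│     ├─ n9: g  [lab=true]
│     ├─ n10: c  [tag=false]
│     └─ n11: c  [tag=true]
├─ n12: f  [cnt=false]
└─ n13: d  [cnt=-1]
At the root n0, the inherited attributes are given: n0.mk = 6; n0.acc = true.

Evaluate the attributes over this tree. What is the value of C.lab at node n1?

1. n0.mk = 6  [given at root]
2. n0.acc = true  [given at root]
3. n1.ok = 9  [S.mk + 3]
4. n2.fin = 14  [C.ok + 5]
5. n2.pre = 13  [C.ok + 4]
6. n2.depth = false  [C.ok > 9]
7. n3.val = false  [terminal]
8. n2.key = "mp"  ["mp"]
9. n4.fin = 29  [C.ok + 20]
10. n4.pre = 19  [C.ok + 10]
11. n4.depth = true  [C.ok > 8]
12. n5.cnt = false  [terminal]
13. n6.cnt = false  [terminal]
14. n7.cnt = false  [terminal]
15. n4.key = "nw"  ["nw"]
16. n8.depth = "nwv"  [D₁.key ++ "v"]
17. n9.lab = true  [terminal]
18. n10.tag = false  [terminal]
19. n11.tag = true  [terminal]
20. n8.env = true  [g.lab == true]
21. n8.fin = 21  [len(A.depth) + 18]
22. n1.lab = 11  [A.fin * 2 - 31]
23. n12.cnt = false  [terminal]
24. n13.cnt = -1  [terminal]
25. n0.env = 12  [(if S.acc then d.cnt else S.mk) + 13]

11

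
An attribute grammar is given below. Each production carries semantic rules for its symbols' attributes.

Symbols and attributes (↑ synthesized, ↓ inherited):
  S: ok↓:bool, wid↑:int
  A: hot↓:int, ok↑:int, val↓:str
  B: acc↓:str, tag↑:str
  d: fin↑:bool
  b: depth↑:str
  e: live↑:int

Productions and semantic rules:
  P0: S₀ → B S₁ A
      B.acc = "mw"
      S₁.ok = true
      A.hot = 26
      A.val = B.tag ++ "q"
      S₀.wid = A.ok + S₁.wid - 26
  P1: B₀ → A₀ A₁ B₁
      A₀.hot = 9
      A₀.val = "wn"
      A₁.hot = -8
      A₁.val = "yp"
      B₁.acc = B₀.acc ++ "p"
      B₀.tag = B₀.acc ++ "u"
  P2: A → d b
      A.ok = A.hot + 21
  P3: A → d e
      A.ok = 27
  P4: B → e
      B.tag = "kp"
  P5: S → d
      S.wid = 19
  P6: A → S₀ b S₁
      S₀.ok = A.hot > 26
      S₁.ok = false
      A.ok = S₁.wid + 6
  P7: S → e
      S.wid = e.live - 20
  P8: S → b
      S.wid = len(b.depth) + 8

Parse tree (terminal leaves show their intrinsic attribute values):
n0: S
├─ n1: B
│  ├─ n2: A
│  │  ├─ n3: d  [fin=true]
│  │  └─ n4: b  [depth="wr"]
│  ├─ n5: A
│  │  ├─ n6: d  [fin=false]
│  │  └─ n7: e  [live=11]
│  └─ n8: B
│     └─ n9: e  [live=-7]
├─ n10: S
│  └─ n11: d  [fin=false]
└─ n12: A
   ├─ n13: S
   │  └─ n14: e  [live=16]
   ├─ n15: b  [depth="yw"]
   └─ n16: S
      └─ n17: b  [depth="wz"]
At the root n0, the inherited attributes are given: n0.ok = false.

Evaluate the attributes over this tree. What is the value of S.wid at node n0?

1. n0.ok = false  [given at root]
2. n1.acc = "mw"  ["mw"]
3. n2.hot = 9  [9]
4. n2.val = "wn"  ["wn"]
5. n3.fin = true  [terminal]
6. n4.depth = "wr"  [terminal]
7. n2.ok = 30  [A.hot + 21]
8. n5.hot = -8  [-8]
9. n5.val = "yp"  ["yp"]
10. n6.fin = false  [terminal]
11. n7.live = 11  [terminal]
12. n5.ok = 27  [27]
13. n8.acc = "mwp"  [B₀.acc ++ "p"]
14. n9.live = -7  [terminal]
15. n8.tag = "kp"  ["kp"]
16. n1.tag = "mwu"  [B₀.acc ++ "u"]
17. n10.ok = true  [true]
18. n11.fin = false  [terminal]
19. n10.wid = 19  [19]
20. n12.hot = 26  [26]
21. n12.val = "mwuq"  [B.tag ++ "q"]
22. n13.ok = false  [A.hot > 26]
23. n14.live = 16  [terminal]
24. n13.wid = -4  [e.live - 20]
25. n15.depth = "yw"  [terminal]
26. n16.ok = false  [false]
27. n17.depth = "wz"  [terminal]
28. n16.wid = 10  [len(b.depth) + 8]
29. n12.ok = 16  [S₁.wid + 6]
30. n0.wid = 9  [A.ok + S₁.wid - 26]

9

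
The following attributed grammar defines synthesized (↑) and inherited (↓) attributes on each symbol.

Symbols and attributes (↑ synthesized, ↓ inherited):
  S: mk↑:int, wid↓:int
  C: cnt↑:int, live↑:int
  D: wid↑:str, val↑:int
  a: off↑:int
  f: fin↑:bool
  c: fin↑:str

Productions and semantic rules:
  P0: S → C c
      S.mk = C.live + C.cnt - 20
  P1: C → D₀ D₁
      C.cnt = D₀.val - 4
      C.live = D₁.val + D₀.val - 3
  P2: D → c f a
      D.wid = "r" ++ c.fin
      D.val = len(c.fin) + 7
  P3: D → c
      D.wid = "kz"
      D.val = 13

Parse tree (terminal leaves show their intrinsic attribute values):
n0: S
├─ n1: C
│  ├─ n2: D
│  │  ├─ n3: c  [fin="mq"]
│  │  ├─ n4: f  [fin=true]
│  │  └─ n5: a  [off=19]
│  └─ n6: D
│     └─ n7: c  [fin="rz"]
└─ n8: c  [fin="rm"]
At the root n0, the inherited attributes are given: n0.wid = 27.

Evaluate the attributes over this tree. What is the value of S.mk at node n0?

4

1. n0.wid = 27  [given at root]
2. n3.fin = "mq"  [terminal]
3. n4.fin = true  [terminal]
4. n5.off = 19  [terminal]
5. n2.wid = "rmq"  ["r" ++ c.fin]
6. n2.val = 9  [len(c.fin) + 7]
7. n7.fin = "rz"  [terminal]
8. n6.wid = "kz"  ["kz"]
9. n6.val = 13  [13]
10. n1.cnt = 5  [D₀.val - 4]
11. n1.live = 19  [D₁.val + D₀.val - 3]
12. n8.fin = "rm"  [terminal]
13. n0.mk = 4  [C.live + C.cnt - 20]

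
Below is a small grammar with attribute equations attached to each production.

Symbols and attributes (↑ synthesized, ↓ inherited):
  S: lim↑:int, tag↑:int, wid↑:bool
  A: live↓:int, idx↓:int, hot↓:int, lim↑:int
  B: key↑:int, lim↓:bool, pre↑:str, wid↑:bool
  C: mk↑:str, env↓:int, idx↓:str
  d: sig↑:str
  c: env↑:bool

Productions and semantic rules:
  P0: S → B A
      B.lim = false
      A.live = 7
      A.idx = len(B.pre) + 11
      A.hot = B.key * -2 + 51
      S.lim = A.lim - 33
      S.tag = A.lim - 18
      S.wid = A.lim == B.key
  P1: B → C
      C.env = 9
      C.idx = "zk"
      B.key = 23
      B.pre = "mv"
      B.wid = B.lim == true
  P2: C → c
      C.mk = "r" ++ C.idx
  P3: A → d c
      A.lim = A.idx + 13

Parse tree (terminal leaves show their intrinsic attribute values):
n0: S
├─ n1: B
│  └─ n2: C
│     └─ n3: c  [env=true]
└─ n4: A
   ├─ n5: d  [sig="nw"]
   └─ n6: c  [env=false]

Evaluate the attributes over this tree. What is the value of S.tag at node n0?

8

1. n1.lim = false  [false]
2. n2.env = 9  [9]
3. n2.idx = "zk"  ["zk"]
4. n3.env = true  [terminal]
5. n2.mk = "rzk"  ["r" ++ C.idx]
6. n1.key = 23  [23]
7. n1.pre = "mv"  ["mv"]
8. n1.wid = false  [B.lim == true]
9. n4.live = 7  [7]
10. n4.idx = 13  [len(B.pre) + 11]
11. n4.hot = 5  [B.key * -2 + 51]
12. n5.sig = "nw"  [terminal]
13. n6.env = false  [terminal]
14. n4.lim = 26  [A.idx + 13]
15. n0.lim = -7  [A.lim - 33]
16. n0.tag = 8  [A.lim - 18]
17. n0.wid = false  [A.lim == B.key]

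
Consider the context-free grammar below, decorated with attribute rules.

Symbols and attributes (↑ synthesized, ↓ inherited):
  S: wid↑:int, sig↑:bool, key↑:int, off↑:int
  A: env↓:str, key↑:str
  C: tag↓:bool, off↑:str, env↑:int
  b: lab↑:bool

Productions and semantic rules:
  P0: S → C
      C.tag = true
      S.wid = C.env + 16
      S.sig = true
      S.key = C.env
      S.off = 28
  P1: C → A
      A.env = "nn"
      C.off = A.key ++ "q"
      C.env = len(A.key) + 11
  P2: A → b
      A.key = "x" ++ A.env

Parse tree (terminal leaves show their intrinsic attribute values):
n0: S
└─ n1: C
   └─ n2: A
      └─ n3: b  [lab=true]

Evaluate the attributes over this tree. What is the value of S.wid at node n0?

30

1. n1.tag = true  [true]
2. n2.env = "nn"  ["nn"]
3. n3.lab = true  [terminal]
4. n2.key = "xnn"  ["x" ++ A.env]
5. n1.off = "xnnq"  [A.key ++ "q"]
6. n1.env = 14  [len(A.key) + 11]
7. n0.wid = 30  [C.env + 16]
8. n0.sig = true  [true]
9. n0.key = 14  [C.env]
10. n0.off = 28  [28]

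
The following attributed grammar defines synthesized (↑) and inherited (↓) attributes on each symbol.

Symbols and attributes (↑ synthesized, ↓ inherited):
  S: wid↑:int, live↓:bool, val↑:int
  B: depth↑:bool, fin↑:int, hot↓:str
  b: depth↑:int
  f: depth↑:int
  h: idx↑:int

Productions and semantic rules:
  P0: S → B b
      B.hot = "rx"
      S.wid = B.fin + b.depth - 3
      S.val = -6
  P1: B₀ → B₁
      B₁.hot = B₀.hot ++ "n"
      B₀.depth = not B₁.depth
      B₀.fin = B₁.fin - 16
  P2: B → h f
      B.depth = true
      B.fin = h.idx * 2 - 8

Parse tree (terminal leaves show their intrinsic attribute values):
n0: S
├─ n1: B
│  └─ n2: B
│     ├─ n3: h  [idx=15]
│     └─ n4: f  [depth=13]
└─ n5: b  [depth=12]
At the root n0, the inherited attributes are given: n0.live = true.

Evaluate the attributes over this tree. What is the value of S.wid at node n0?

1. n0.live = true  [given at root]
2. n1.hot = "rx"  ["rx"]
3. n2.hot = "rxn"  [B₀.hot ++ "n"]
4. n3.idx = 15  [terminal]
5. n4.depth = 13  [terminal]
6. n2.depth = true  [true]
7. n2.fin = 22  [h.idx * 2 - 8]
8. n1.depth = false  [not B₁.depth]
9. n1.fin = 6  [B₁.fin - 16]
10. n5.depth = 12  [terminal]
11. n0.wid = 15  [B.fin + b.depth - 3]
12. n0.val = -6  [-6]

15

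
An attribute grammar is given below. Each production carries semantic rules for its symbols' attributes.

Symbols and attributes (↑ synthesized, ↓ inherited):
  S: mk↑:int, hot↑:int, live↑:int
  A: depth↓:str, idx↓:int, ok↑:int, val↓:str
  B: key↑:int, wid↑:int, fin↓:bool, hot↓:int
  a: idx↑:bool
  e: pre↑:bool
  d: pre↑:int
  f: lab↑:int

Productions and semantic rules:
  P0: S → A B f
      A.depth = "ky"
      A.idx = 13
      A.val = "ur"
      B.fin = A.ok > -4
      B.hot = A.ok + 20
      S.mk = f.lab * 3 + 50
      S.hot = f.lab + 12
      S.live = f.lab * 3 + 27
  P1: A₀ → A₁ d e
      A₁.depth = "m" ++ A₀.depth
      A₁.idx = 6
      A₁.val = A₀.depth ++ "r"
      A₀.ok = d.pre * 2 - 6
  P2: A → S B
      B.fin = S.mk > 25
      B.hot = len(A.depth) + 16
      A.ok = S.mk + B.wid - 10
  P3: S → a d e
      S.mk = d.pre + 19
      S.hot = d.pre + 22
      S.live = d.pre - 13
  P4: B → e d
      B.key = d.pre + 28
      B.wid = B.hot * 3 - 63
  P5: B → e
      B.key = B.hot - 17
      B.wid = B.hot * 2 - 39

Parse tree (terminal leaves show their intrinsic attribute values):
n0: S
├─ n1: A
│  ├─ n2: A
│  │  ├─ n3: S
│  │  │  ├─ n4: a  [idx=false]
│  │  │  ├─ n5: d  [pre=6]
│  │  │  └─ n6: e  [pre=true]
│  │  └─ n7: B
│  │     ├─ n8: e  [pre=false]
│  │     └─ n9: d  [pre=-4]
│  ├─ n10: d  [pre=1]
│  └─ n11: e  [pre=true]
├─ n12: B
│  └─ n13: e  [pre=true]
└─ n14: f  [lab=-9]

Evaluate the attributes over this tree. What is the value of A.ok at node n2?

9

1. n1.depth = "ky"  ["ky"]
2. n1.idx = 13  [13]
3. n1.val = "ur"  ["ur"]
4. n2.depth = "mky"  ["m" ++ A₀.depth]
5. n2.idx = 6  [6]
6. n2.val = "kyr"  [A₀.depth ++ "r"]
7. n4.idx = false  [terminal]
8. n5.pre = 6  [terminal]
9. n6.pre = true  [terminal]
10. n3.mk = 25  [d.pre + 19]
11. n3.hot = 28  [d.pre + 22]
12. n3.live = -7  [d.pre - 13]
13. n7.fin = false  [S.mk > 25]
14. n7.hot = 19  [len(A.depth) + 16]
15. n8.pre = false  [terminal]
16. n9.pre = -4  [terminal]
17. n7.key = 24  [d.pre + 28]
18. n7.wid = -6  [B.hot * 3 - 63]
19. n2.ok = 9  [S.mk + B.wid - 10]
20. n10.pre = 1  [terminal]
21. n11.pre = true  [terminal]
22. n1.ok = -4  [d.pre * 2 - 6]
23. n12.fin = false  [A.ok > -4]
24. n12.hot = 16  [A.ok + 20]
25. n13.pre = true  [terminal]
26. n12.key = -1  [B.hot - 17]
27. n12.wid = -7  [B.hot * 2 - 39]
28. n14.lab = -9  [terminal]
29. n0.mk = 23  [f.lab * 3 + 50]
30. n0.hot = 3  [f.lab + 12]
31. n0.live = 0  [f.lab * 3 + 27]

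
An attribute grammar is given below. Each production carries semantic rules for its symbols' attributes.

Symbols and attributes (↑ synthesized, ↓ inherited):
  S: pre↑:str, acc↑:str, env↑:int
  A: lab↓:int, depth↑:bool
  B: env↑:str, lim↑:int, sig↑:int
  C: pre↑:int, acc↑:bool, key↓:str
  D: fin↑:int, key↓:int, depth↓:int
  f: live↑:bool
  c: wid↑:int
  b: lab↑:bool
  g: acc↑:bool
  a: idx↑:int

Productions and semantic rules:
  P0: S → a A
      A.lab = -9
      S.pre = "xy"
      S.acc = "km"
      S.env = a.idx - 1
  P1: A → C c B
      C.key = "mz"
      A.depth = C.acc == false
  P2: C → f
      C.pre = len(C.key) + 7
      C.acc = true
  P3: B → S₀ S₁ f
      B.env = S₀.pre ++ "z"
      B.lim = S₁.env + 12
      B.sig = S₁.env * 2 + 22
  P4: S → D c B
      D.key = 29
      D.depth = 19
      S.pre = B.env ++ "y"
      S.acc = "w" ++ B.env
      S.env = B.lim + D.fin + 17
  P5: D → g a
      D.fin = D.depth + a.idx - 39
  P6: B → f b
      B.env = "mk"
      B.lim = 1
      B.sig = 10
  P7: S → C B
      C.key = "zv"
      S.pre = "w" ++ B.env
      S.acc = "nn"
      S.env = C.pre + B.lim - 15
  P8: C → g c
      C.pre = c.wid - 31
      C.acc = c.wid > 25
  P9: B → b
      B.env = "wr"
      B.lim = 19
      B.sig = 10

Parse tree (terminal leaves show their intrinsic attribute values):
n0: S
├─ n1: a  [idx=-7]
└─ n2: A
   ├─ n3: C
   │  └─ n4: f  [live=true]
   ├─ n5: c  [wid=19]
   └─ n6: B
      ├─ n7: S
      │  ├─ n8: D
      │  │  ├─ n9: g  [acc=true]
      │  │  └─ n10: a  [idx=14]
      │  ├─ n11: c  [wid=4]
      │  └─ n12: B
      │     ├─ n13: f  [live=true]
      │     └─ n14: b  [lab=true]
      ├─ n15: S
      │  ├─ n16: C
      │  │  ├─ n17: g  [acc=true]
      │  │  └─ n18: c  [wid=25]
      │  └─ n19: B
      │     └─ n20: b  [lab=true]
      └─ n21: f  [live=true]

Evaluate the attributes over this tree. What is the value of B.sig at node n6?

18

1. n1.idx = -7  [terminal]
2. n2.lab = -9  [-9]
3. n3.key = "mz"  ["mz"]
4. n4.live = true  [terminal]
5. n3.pre = 9  [len(C.key) + 7]
6. n3.acc = true  [true]
7. n5.wid = 19  [terminal]
8. n8.key = 29  [29]
9. n8.depth = 19  [19]
10. n9.acc = true  [terminal]
11. n10.idx = 14  [terminal]
12. n8.fin = -6  [D.depth + a.idx - 39]
13. n11.wid = 4  [terminal]
14. n13.live = true  [terminal]
15. n14.lab = true  [terminal]
16. n12.env = "mk"  ["mk"]
17. n12.lim = 1  [1]
18. n12.sig = 10  [10]
19. n7.pre = "mky"  [B.env ++ "y"]
20. n7.acc = "wmk"  ["w" ++ B.env]
21. n7.env = 12  [B.lim + D.fin + 17]
22. n16.key = "zv"  ["zv"]
23. n17.acc = true  [terminal]
24. n18.wid = 25  [terminal]
25. n16.pre = -6  [c.wid - 31]
26. n16.acc = false  [c.wid > 25]
27. n20.lab = true  [terminal]
28. n19.env = "wr"  ["wr"]
29. n19.lim = 19  [19]
30. n19.sig = 10  [10]
31. n15.pre = "wwr"  ["w" ++ B.env]
32. n15.acc = "nn"  ["nn"]
33. n15.env = -2  [C.pre + B.lim - 15]
34. n21.live = true  [terminal]
35. n6.env = "mkyz"  [S₀.pre ++ "z"]
36. n6.lim = 10  [S₁.env + 12]
37. n6.sig = 18  [S₁.env * 2 + 22]
38. n2.depth = false  [C.acc == false]
39. n0.pre = "xy"  ["xy"]
40. n0.acc = "km"  ["km"]
41. n0.env = -8  [a.idx - 1]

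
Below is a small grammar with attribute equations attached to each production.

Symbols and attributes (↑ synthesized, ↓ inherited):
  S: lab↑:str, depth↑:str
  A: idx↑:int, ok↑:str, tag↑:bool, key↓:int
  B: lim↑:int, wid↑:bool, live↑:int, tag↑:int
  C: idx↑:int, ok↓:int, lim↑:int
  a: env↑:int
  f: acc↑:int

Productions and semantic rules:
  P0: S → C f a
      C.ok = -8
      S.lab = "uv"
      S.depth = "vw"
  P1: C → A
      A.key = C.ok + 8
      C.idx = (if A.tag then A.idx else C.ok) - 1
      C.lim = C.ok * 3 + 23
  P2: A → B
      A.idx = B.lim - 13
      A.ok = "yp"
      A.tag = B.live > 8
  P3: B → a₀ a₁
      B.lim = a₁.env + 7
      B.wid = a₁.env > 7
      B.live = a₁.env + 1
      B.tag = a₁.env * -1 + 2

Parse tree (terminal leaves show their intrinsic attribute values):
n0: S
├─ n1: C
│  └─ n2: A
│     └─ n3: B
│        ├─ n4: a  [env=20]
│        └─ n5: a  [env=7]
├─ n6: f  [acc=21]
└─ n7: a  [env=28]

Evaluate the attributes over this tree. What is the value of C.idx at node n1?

-9

1. n1.ok = -8  [-8]
2. n2.key = 0  [C.ok + 8]
3. n4.env = 20  [terminal]
4. n5.env = 7  [terminal]
5. n3.lim = 14  [a₁.env + 7]
6. n3.wid = false  [a₁.env > 7]
7. n3.live = 8  [a₁.env + 1]
8. n3.tag = -5  [a₁.env * -1 + 2]
9. n2.idx = 1  [B.lim - 13]
10. n2.ok = "yp"  ["yp"]
11. n2.tag = false  [B.live > 8]
12. n1.idx = -9  [(if A.tag then A.idx else C.ok) - 1]
13. n1.lim = -1  [C.ok * 3 + 23]
14. n6.acc = 21  [terminal]
15. n7.env = 28  [terminal]
16. n0.lab = "uv"  ["uv"]
17. n0.depth = "vw"  ["vw"]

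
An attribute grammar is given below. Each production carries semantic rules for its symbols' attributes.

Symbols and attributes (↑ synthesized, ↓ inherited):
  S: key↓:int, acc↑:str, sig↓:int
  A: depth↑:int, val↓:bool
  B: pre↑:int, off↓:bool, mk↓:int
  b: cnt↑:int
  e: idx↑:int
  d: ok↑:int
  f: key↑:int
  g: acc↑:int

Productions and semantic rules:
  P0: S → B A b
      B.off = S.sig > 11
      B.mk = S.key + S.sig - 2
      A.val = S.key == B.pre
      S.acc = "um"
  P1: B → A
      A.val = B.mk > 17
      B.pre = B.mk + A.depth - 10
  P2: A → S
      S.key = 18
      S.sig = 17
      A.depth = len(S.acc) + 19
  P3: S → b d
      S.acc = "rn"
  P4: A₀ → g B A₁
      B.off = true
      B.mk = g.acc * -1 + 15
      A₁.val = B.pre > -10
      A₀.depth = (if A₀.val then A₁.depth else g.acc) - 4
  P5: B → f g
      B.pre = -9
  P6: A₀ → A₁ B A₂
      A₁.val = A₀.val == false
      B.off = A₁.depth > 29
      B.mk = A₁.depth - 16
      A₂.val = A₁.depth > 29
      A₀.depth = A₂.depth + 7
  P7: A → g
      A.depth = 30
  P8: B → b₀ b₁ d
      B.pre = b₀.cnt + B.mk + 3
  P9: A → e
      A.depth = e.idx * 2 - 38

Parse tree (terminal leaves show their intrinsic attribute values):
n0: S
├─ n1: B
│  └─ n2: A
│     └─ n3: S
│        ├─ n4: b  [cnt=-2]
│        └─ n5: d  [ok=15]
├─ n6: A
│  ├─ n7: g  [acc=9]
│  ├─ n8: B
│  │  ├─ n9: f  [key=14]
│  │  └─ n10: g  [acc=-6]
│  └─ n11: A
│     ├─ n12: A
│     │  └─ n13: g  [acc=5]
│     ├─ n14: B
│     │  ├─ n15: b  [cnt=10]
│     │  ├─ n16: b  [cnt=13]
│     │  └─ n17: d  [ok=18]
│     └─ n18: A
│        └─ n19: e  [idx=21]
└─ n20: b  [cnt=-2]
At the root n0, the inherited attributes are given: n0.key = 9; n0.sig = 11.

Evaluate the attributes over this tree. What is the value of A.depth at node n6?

5

1. n0.key = 9  [given at root]
2. n0.sig = 11  [given at root]
3. n1.off = false  [S.sig > 11]
4. n1.mk = 18  [S.key + S.sig - 2]
5. n2.val = true  [B.mk > 17]
6. n3.key = 18  [18]
7. n3.sig = 17  [17]
8. n4.cnt = -2  [terminal]
9. n5.ok = 15  [terminal]
10. n3.acc = "rn"  ["rn"]
11. n2.depth = 21  [len(S.acc) + 19]
12. n1.pre = 29  [B.mk + A.depth - 10]
13. n6.val = false  [S.key == B.pre]
14. n7.acc = 9  [terminal]
15. n8.off = true  [true]
16. n8.mk = 6  [g.acc * -1 + 15]
17. n9.key = 14  [terminal]
18. n10.acc = -6  [terminal]
19. n8.pre = -9  [-9]
20. n11.val = true  [B.pre > -10]
21. n12.val = false  [A₀.val == false]
22. n13.acc = 5  [terminal]
23. n12.depth = 30  [30]
24. n14.off = true  [A₁.depth > 29]
25. n14.mk = 14  [A₁.depth - 16]
26. n15.cnt = 10  [terminal]
27. n16.cnt = 13  [terminal]
28. n17.ok = 18  [terminal]
29. n14.pre = 27  [b₀.cnt + B.mk + 3]
30. n18.val = true  [A₁.depth > 29]
31. n19.idx = 21  [terminal]
32. n18.depth = 4  [e.idx * 2 - 38]
33. n11.depth = 11  [A₂.depth + 7]
34. n6.depth = 5  [(if A₀.val then A₁.depth else g.acc) - 4]
35. n20.cnt = -2  [terminal]
36. n0.acc = "um"  ["um"]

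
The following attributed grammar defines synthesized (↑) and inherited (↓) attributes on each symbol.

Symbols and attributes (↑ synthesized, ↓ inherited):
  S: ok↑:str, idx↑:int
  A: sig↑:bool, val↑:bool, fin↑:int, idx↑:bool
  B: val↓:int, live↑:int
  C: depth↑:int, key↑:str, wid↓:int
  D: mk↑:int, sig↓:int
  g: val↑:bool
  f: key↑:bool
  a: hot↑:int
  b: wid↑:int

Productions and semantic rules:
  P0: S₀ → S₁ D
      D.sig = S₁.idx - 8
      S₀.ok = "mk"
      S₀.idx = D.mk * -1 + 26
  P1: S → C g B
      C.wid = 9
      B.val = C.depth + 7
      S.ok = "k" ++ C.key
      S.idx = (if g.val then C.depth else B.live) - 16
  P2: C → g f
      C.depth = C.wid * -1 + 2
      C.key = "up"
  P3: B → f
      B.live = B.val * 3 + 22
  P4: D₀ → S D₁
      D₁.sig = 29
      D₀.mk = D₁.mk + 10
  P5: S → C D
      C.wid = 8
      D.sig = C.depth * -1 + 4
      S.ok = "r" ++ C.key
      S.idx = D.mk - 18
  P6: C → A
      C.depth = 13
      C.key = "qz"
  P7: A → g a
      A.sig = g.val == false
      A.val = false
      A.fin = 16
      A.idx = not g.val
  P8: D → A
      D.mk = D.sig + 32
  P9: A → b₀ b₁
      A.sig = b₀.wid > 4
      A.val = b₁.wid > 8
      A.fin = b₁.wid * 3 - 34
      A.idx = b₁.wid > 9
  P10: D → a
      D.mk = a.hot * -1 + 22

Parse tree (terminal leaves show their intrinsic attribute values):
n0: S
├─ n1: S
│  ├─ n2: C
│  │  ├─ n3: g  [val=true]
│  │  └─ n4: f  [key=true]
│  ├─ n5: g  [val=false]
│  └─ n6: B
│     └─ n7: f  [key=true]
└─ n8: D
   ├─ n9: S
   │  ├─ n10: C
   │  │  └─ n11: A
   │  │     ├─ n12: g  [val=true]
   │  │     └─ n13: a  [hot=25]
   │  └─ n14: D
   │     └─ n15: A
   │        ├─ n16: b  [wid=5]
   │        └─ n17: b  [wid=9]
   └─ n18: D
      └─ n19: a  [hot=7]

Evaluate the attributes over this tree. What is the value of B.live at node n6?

1. n2.wid = 9  [9]
2. n3.val = true  [terminal]
3. n4.key = true  [terminal]
4. n2.depth = -7  [C.wid * -1 + 2]
5. n2.key = "up"  ["up"]
6. n5.val = false  [terminal]
7. n6.val = 0  [C.depth + 7]
8. n7.key = true  [terminal]
9. n6.live = 22  [B.val * 3 + 22]
10. n1.ok = "kup"  ["k" ++ C.key]
11. n1.idx = 6  [(if g.val then C.depth else B.live) - 16]
12. n8.sig = -2  [S₁.idx - 8]
13. n10.wid = 8  [8]
14. n12.val = true  [terminal]
15. n13.hot = 25  [terminal]
16. n11.sig = false  [g.val == false]
17. n11.val = false  [false]
18. n11.fin = 16  [16]
19. n11.idx = false  [not g.val]
20. n10.depth = 13  [13]
21. n10.key = "qz"  ["qz"]
22. n14.sig = -9  [C.depth * -1 + 4]
23. n16.wid = 5  [terminal]
24. n17.wid = 9  [terminal]
25. n15.sig = true  [b₀.wid > 4]
26. n15.val = true  [b₁.wid > 8]
27. n15.fin = -7  [b₁.wid * 3 - 34]
28. n15.idx = false  [b₁.wid > 9]
29. n14.mk = 23  [D.sig + 32]
30. n9.ok = "rqz"  ["r" ++ C.key]
31. n9.idx = 5  [D.mk - 18]
32. n18.sig = 29  [29]
33. n19.hot = 7  [terminal]
34. n18.mk = 15  [a.hot * -1 + 22]
35. n8.mk = 25  [D₁.mk + 10]
36. n0.ok = "mk"  ["mk"]
37. n0.idx = 1  [D.mk * -1 + 26]

22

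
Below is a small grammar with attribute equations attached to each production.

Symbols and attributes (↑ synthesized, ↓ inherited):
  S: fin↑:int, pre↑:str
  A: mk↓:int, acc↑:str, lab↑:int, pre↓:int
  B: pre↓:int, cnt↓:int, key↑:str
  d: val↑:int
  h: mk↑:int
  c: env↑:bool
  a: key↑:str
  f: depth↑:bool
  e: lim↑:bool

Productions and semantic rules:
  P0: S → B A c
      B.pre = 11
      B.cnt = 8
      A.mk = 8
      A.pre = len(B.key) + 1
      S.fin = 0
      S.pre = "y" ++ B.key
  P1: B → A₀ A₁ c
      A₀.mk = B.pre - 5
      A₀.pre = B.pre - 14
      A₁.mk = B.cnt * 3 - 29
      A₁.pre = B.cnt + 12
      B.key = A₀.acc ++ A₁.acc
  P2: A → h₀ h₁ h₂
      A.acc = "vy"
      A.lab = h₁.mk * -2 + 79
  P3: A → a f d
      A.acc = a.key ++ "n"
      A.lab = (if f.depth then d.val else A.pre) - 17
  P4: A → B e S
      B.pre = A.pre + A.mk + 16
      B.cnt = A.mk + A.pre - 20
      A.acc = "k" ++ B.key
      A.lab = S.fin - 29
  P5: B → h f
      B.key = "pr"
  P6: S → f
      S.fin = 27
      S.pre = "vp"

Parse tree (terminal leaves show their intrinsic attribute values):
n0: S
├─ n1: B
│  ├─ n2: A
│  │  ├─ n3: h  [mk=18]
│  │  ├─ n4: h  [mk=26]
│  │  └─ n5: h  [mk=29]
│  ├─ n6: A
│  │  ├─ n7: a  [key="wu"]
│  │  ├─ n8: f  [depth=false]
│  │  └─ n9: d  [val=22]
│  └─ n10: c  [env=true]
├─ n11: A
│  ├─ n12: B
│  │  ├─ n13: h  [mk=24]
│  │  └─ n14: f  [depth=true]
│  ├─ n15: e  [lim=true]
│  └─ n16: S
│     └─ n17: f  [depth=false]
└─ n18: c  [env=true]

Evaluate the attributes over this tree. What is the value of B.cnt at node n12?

1. n1.pre = 11  [11]
2. n1.cnt = 8  [8]
3. n2.mk = 6  [B.pre - 5]
4. n2.pre = -3  [B.pre - 14]
5. n3.mk = 18  [terminal]
6. n4.mk = 26  [terminal]
7. n5.mk = 29  [terminal]
8. n2.acc = "vy"  ["vy"]
9. n2.lab = 27  [h₁.mk * -2 + 79]
10. n6.mk = -5  [B.cnt * 3 - 29]
11. n6.pre = 20  [B.cnt + 12]
12. n7.key = "wu"  [terminal]
13. n8.depth = false  [terminal]
14. n9.val = 22  [terminal]
15. n6.acc = "wun"  [a.key ++ "n"]
16. n6.lab = 3  [(if f.depth then d.val else A.pre) - 17]
17. n10.env = true  [terminal]
18. n1.key = "vywun"  [A₀.acc ++ A₁.acc]
19. n11.mk = 8  [8]
20. n11.pre = 6  [len(B.key) + 1]
21. n12.pre = 30  [A.pre + A.mk + 16]
22. n12.cnt = -6  [A.mk + A.pre - 20]
23. n13.mk = 24  [terminal]
24. n14.depth = true  [terminal]
25. n12.key = "pr"  ["pr"]
26. n15.lim = true  [terminal]
27. n17.depth = false  [terminal]
28. n16.fin = 27  [27]
29. n16.pre = "vp"  ["vp"]
30. n11.acc = "kpr"  ["k" ++ B.key]
31. n11.lab = -2  [S.fin - 29]
32. n18.env = true  [terminal]
33. n0.fin = 0  [0]
34. n0.pre = "yvywun"  ["y" ++ B.key]

-6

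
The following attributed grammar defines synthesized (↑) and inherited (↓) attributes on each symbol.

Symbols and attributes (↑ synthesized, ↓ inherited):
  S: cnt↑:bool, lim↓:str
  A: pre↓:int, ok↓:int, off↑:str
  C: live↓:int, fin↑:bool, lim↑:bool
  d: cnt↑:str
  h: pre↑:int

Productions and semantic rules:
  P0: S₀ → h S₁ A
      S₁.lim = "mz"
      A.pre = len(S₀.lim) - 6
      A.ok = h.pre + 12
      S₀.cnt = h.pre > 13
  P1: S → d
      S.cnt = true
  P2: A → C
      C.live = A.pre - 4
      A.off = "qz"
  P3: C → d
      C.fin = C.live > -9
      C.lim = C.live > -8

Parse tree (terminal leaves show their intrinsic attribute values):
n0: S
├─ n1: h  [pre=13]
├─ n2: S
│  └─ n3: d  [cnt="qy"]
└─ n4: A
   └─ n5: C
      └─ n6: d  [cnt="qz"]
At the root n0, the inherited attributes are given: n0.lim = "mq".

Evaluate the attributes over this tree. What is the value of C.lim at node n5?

false

1. n0.lim = "mq"  [given at root]
2. n1.pre = 13  [terminal]
3. n2.lim = "mz"  ["mz"]
4. n3.cnt = "qy"  [terminal]
5. n2.cnt = true  [true]
6. n4.pre = -4  [len(S₀.lim) - 6]
7. n4.ok = 25  [h.pre + 12]
8. n5.live = -8  [A.pre - 4]
9. n6.cnt = "qz"  [terminal]
10. n5.fin = true  [C.live > -9]
11. n5.lim = false  [C.live > -8]
12. n4.off = "qz"  ["qz"]
13. n0.cnt = false  [h.pre > 13]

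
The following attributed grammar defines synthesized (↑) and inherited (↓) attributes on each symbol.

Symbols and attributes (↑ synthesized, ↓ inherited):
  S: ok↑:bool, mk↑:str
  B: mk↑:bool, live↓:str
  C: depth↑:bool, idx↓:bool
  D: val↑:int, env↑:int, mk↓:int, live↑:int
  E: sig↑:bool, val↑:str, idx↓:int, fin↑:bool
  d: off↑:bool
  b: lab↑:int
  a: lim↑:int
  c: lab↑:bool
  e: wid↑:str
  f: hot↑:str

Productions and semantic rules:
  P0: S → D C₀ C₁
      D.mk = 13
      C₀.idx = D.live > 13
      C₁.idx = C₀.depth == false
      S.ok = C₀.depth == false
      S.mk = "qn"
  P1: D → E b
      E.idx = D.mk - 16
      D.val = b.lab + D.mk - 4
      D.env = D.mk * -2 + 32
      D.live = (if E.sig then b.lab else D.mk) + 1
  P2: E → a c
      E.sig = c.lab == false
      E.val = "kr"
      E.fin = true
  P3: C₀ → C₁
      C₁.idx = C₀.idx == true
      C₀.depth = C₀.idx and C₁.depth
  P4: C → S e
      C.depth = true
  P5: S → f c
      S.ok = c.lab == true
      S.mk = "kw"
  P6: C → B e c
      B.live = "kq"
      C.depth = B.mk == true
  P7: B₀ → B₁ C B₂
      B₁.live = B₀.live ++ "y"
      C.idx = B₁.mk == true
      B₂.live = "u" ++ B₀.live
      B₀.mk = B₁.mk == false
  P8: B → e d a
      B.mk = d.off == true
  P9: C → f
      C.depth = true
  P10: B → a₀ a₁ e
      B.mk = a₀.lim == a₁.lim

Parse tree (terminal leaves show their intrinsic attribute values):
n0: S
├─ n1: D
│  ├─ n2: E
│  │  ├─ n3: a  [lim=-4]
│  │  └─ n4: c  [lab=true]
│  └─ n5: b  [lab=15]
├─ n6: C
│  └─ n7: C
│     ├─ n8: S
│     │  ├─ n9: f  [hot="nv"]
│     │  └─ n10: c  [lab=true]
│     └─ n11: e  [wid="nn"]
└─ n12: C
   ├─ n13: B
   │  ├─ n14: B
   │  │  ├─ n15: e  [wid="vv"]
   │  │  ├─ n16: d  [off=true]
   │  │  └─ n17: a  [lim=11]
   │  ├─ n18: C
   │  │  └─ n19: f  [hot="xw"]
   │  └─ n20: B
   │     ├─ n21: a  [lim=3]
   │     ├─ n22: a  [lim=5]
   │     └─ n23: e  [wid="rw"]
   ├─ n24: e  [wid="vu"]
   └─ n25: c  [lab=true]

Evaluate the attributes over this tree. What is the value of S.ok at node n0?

1. n1.mk = 13  [13]
2. n2.idx = -3  [D.mk - 16]
3. n3.lim = -4  [terminal]
4. n4.lab = true  [terminal]
5. n2.sig = false  [c.lab == false]
6. n2.val = "kr"  ["kr"]
7. n2.fin = true  [true]
8. n5.lab = 15  [terminal]
9. n1.val = 24  [b.lab + D.mk - 4]
10. n1.env = 6  [D.mk * -2 + 32]
11. n1.live = 14  [(if E.sig then b.lab else D.mk) + 1]
12. n6.idx = true  [D.live > 13]
13. n7.idx = true  [C₀.idx == true]
14. n9.hot = "nv"  [terminal]
15. n10.lab = true  [terminal]
16. n8.ok = true  [c.lab == true]
17. n8.mk = "kw"  ["kw"]
18. n11.wid = "nn"  [terminal]
19. n7.depth = true  [true]
20. n6.depth = true  [C₀.idx and C₁.depth]
21. n12.idx = false  [C₀.depth == false]
22. n13.live = "kq"  ["kq"]
23. n14.live = "kqy"  [B₀.live ++ "y"]
24. n15.wid = "vv"  [terminal]
25. n16.off = true  [terminal]
26. n17.lim = 11  [terminal]
27. n14.mk = true  [d.off == true]
28. n18.idx = true  [B₁.mk == true]
29. n19.hot = "xw"  [terminal]
30. n18.depth = true  [true]
31. n20.live = "ukq"  ["u" ++ B₀.live]
32. n21.lim = 3  [terminal]
33. n22.lim = 5  [terminal]
34. n23.wid = "rw"  [terminal]
35. n20.mk = false  [a₀.lim == a₁.lim]
36. n13.mk = false  [B₁.mk == false]
37. n24.wid = "vu"  [terminal]
38. n25.lab = true  [terminal]
39. n12.depth = false  [B.mk == true]
40. n0.ok = false  [C₀.depth == false]
41. n0.mk = "qn"  ["qn"]

false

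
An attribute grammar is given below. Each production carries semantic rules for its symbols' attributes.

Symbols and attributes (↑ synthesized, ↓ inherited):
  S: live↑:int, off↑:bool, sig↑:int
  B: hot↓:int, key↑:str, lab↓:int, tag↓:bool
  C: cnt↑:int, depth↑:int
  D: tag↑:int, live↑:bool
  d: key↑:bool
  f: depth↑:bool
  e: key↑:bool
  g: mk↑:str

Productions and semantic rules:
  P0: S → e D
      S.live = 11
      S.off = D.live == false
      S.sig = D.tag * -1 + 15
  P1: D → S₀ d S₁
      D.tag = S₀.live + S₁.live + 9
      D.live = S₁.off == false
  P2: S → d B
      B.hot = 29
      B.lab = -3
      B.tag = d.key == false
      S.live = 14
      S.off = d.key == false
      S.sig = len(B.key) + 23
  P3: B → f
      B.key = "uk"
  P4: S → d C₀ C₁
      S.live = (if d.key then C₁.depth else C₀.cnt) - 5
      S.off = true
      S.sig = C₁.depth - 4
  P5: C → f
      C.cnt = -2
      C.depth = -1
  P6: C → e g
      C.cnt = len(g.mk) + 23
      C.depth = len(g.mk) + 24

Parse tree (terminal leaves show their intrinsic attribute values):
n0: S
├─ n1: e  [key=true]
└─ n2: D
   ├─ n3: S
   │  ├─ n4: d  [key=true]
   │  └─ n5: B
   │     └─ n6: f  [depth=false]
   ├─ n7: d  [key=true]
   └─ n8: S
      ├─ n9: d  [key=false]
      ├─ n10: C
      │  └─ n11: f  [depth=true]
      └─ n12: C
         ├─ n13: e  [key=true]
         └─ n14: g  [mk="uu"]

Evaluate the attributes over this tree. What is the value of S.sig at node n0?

1. n1.key = true  [terminal]
2. n4.key = true  [terminal]
3. n5.hot = 29  [29]
4. n5.lab = -3  [-3]
5. n5.tag = false  [d.key == false]
6. n6.depth = false  [terminal]
7. n5.key = "uk"  ["uk"]
8. n3.live = 14  [14]
9. n3.off = false  [d.key == false]
10. n3.sig = 25  [len(B.key) + 23]
11. n7.key = true  [terminal]
12. n9.key = false  [terminal]
13. n11.depth = true  [terminal]
14. n10.cnt = -2  [-2]
15. n10.depth = -1  [-1]
16. n13.key = true  [terminal]
17. n14.mk = "uu"  [terminal]
18. n12.cnt = 25  [len(g.mk) + 23]
19. n12.depth = 26  [len(g.mk) + 24]
20. n8.live = -7  [(if d.key then C₁.depth else C₀.cnt) - 5]
21. n8.off = true  [true]
22. n8.sig = 22  [C₁.depth - 4]
23. n2.tag = 16  [S₀.live + S₁.live + 9]
24. n2.live = false  [S₁.off == false]
25. n0.live = 11  [11]
26. n0.off = true  [D.live == false]
27. n0.sig = -1  [D.tag * -1 + 15]

-1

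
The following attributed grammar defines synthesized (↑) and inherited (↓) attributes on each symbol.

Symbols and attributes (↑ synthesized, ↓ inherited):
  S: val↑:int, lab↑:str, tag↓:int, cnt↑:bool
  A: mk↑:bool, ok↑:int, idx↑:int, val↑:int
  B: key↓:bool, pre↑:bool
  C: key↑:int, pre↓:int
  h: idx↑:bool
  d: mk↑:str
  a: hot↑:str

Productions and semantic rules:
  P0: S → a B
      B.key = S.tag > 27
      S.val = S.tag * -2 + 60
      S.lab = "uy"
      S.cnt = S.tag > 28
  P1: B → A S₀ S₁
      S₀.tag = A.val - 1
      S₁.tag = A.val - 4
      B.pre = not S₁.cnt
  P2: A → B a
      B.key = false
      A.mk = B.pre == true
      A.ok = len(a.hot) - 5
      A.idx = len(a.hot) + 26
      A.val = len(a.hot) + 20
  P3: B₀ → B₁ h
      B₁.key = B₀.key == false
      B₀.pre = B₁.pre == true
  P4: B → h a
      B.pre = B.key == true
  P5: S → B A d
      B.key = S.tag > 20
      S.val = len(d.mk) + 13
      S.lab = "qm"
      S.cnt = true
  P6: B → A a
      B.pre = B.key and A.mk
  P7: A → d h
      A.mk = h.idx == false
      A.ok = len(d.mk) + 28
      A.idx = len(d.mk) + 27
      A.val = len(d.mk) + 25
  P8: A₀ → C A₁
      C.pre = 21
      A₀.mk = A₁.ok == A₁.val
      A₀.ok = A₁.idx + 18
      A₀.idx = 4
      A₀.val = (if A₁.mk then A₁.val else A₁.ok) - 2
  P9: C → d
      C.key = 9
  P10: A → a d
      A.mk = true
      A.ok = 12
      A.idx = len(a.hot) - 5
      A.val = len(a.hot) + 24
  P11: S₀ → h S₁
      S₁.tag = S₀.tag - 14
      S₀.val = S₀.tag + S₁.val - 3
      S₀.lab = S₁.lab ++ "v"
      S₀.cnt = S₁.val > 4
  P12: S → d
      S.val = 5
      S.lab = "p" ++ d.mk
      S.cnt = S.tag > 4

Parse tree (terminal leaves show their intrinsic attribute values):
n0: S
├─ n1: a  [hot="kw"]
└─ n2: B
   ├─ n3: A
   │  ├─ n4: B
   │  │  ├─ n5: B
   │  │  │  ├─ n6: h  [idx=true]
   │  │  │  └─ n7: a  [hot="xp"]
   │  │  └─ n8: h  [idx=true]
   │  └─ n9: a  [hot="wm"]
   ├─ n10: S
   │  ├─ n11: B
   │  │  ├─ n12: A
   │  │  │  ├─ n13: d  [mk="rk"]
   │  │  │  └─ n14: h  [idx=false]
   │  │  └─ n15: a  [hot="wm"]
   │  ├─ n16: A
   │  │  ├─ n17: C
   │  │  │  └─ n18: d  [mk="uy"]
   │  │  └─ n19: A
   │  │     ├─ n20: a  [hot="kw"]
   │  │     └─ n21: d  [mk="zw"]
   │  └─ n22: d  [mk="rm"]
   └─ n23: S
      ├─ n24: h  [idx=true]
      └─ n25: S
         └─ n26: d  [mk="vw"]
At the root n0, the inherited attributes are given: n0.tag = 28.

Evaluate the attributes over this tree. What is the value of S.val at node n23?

20

1. n0.tag = 28  [given at root]
2. n1.hot = "kw"  [terminal]
3. n2.key = true  [S.tag > 27]
4. n4.key = false  [false]
5. n5.key = true  [B₀.key == false]
6. n6.idx = true  [terminal]
7. n7.hot = "xp"  [terminal]
8. n5.pre = true  [B.key == true]
9. n8.idx = true  [terminal]
10. n4.pre = true  [B₁.pre == true]
11. n9.hot = "wm"  [terminal]
12. n3.mk = true  [B.pre == true]
13. n3.ok = -3  [len(a.hot) - 5]
14. n3.idx = 28  [len(a.hot) + 26]
15. n3.val = 22  [len(a.hot) + 20]
16. n10.tag = 21  [A.val - 1]
17. n11.key = true  [S.tag > 20]
18. n13.mk = "rk"  [terminal]
19. n14.idx = false  [terminal]
20. n12.mk = true  [h.idx == false]
21. n12.ok = 30  [len(d.mk) + 28]
22. n12.idx = 29  [len(d.mk) + 27]
23. n12.val = 27  [len(d.mk) + 25]
24. n15.hot = "wm"  [terminal]
25. n11.pre = true  [B.key and A.mk]
26. n17.pre = 21  [21]
27. n18.mk = "uy"  [terminal]
28. n17.key = 9  [9]
29. n20.hot = "kw"  [terminal]
30. n21.mk = "zw"  [terminal]
31. n19.mk = true  [true]
32. n19.ok = 12  [12]
33. n19.idx = -3  [len(a.hot) - 5]
34. n19.val = 26  [len(a.hot) + 24]
35. n16.mk = false  [A₁.ok == A₁.val]
36. n16.ok = 15  [A₁.idx + 18]
37. n16.idx = 4  [4]
38. n16.val = 24  [(if A₁.mk then A₁.val else A₁.ok) - 2]
39. n22.mk = "rm"  [terminal]
40. n10.val = 15  [len(d.mk) + 13]
41. n10.lab = "qm"  ["qm"]
42. n10.cnt = true  [true]
43. n23.tag = 18  [A.val - 4]
44. n24.idx = true  [terminal]
45. n25.tag = 4  [S₀.tag - 14]
46. n26.mk = "vw"  [terminal]
47. n25.val = 5  [5]
48. n25.lab = "pvw"  ["p" ++ d.mk]
49. n25.cnt = false  [S.tag > 4]
50. n23.val = 20  [S₀.tag + S₁.val - 3]
51. n23.lab = "pvwv"  [S₁.lab ++ "v"]
52. n23.cnt = true  [S₁.val > 4]
53. n2.pre = false  [not S₁.cnt]
54. n0.val = 4  [S.tag * -2 + 60]
55. n0.lab = "uy"  ["uy"]
56. n0.cnt = false  [S.tag > 28]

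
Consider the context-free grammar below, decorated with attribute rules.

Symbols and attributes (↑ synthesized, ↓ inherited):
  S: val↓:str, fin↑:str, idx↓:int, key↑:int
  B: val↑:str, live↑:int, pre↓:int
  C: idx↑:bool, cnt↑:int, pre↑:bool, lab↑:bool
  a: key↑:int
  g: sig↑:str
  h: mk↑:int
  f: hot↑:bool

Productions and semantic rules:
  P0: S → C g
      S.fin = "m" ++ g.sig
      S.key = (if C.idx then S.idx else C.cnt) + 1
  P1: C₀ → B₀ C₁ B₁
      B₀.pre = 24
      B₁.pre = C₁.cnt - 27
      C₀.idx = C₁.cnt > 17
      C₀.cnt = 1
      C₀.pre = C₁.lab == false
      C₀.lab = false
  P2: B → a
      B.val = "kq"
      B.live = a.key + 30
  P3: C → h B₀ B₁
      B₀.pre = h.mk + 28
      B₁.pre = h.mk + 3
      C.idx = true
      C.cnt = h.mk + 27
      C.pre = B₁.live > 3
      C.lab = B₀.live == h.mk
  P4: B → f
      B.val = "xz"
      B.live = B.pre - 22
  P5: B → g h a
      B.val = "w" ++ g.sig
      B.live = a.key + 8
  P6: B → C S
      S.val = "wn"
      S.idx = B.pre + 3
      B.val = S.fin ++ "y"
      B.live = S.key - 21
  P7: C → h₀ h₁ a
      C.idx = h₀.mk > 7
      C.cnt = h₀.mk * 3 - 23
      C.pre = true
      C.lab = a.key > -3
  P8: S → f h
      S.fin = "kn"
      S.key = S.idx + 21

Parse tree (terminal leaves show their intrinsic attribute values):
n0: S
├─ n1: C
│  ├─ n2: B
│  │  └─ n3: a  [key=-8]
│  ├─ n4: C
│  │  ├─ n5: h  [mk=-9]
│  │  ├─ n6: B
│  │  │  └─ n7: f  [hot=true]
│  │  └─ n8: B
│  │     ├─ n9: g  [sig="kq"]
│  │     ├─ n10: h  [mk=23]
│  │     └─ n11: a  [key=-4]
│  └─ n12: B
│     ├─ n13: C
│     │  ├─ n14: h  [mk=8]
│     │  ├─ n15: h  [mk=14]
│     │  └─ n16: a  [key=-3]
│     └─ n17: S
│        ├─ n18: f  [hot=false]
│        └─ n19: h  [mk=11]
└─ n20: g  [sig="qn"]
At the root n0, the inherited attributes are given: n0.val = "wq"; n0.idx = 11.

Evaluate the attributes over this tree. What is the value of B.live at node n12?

1. n0.val = "wq"  [given at root]
2. n0.idx = 11  [given at root]
3. n2.pre = 24  [24]
4. n3.key = -8  [terminal]
5. n2.val = "kq"  ["kq"]
6. n2.live = 22  [a.key + 30]
7. n5.mk = -9  [terminal]
8. n6.pre = 19  [h.mk + 28]
9. n7.hot = true  [terminal]
10. n6.val = "xz"  ["xz"]
11. n6.live = -3  [B.pre - 22]
12. n8.pre = -6  [h.mk + 3]
13. n9.sig = "kq"  [terminal]
14. n10.mk = 23  [terminal]
15. n11.key = -4  [terminal]
16. n8.val = "wkq"  ["w" ++ g.sig]
17. n8.live = 4  [a.key + 8]
18. n4.idx = true  [true]
19. n4.cnt = 18  [h.mk + 27]
20. n4.pre = true  [B₁.live > 3]
21. n4.lab = false  [B₀.live == h.mk]
22. n12.pre = -9  [C₁.cnt - 27]
23. n14.mk = 8  [terminal]
24. n15.mk = 14  [terminal]
25. n16.key = -3  [terminal]
26. n13.idx = true  [h₀.mk > 7]
27. n13.cnt = 1  [h₀.mk * 3 - 23]
28. n13.pre = true  [true]
29. n13.lab = false  [a.key > -3]
30. n17.val = "wn"  ["wn"]
31. n17.idx = -6  [B.pre + 3]
32. n18.hot = false  [terminal]
33. n19.mk = 11  [terminal]
34. n17.fin = "kn"  ["kn"]
35. n17.key = 15  [S.idx + 21]
36. n12.val = "kny"  [S.fin ++ "y"]
37. n12.live = -6  [S.key - 21]
38. n1.idx = true  [C₁.cnt > 17]
39. n1.cnt = 1  [1]
40. n1.pre = true  [C₁.lab == false]
41. n1.lab = false  [false]
42. n20.sig = "qn"  [terminal]
43. n0.fin = "mqn"  ["m" ++ g.sig]
44. n0.key = 12  [(if C.idx then S.idx else C.cnt) + 1]

-6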